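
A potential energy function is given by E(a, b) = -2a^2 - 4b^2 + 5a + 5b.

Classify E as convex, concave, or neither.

concave

E is quadratic, so its Hessian is the constant matrix H = [[-4, 0], [0, -8]].
det(H) = 32, tr(H) = -12.
det(H) > 0 and tr(H) < 0, so H is negative definite everywhere: concave.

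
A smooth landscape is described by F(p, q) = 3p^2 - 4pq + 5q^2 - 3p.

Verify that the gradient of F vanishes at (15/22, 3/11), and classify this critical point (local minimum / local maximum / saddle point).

∇F = (6p - 4q - 3, -4p + 10q); substituting (15/22, 3/11) gives ∇F = (0, 0), so (15/22, 3/11) is indeed a critical point.
The Hessian of F is constant: H = [[6, -4], [-4, 10]].
det(H) = 6·10 − (-4)² = 44.
det(H) > 0 and tr(H) = 16 > 0, so H is positive definite and the point is a local minimum.

local minimum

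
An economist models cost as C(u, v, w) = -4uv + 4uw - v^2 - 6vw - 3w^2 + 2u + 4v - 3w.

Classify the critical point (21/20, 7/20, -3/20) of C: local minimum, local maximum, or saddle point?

The Hessian is constant: H = [[0, -4, 4], [-4, -2, -6], [4, -6, -6]].
Leading principal minors: Δ₁ = 0, Δ₂ = -16, Δ₃ = 320.
The minors fit neither the all-positive nor the alternating-sign pattern, so H is indefinite: a saddle point.

saddle point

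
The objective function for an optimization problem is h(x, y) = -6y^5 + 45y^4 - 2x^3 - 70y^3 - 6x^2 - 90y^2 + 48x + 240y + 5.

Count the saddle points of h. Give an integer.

h separates as a function of x plus a function of y, so ∇h=0 decouples.
∂h/∂x = -6(x - 2)(x + 4) = 0 at x ∈ {-4, 2}; ∂h/∂y = -30(y - 4)(y - 2)(y - 1)(y + 1) = 0 at y ∈ {-1, 1, 2, 4}.
The Hessian is diagonal: diag(h_xx, h_yy). Second derivatives: h_xx(-4)=36, h_xx(2)=-36; h_yy(-1)=900, h_yy(1)=-180, h_yy(2)=180, h_yy(4)=-900.
Saddle points occur where the two diagonal entries have opposite signs: (-4, 1), (-4, 4), (2, -1), (2, 2). Count: 4.

4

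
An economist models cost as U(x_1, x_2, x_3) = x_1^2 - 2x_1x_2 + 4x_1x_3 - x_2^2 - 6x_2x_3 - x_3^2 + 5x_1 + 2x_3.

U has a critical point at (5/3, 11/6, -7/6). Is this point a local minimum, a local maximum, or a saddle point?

The Hessian is constant: H = [[2, -2, 4], [-2, -2, -6], [4, -6, -2]].
Leading principal minors: Δ₁ = 2, Δ₂ = -8, Δ₃ = 72.
The minors fit neither the all-positive nor the alternating-sign pattern, so H is indefinite: a saddle point.

saddle point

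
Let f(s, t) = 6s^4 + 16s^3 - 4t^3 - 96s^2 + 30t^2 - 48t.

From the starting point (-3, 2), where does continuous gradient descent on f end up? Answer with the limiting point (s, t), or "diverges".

f is separable, so gradient descent decouples: s follows -∂f/∂s, t follows -∂f/∂t.
∂f/∂s = 24s(s - 2)(s + 4); at s=-3 this is 360, so s decreases.
∂f/∂t = -12(t - 4)(t - 1); at t=2 this is 24, so t decreases.
s converges to its nearest critical value -4 (a local min of the s-part); t converges to 1. The iterate converges to (-4, 1).

(-4, 1)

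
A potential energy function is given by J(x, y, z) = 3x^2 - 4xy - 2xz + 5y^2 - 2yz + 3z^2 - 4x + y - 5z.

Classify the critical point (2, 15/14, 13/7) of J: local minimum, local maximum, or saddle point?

local minimum

The Hessian is constant: H = [[6, -4, -2], [-4, 10, -2], [-2, -2, 6]].
Leading principal minors: Δ₁ = 6, Δ₂ = 44, Δ₃ = 168.
All leading minors are positive, so H is positive definite: a local minimum.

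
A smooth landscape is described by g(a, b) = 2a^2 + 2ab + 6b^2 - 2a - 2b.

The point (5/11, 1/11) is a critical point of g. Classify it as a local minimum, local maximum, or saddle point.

local minimum

The Hessian of g is constant: H = [[4, 2], [2, 12]].
det(H) = 4·12 − 2² = 44.
det(H) > 0 and tr(H) = 16 > 0, so H is positive definite and the point is a local minimum.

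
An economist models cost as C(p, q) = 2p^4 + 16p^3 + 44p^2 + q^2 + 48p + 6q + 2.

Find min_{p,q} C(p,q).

-25

C(p,q) separates as A(p) + B(q) + 2, so its minimum is min A + min B + 2.
A'(p) = 8(p + 1)(p + 2)(p + 3) vanishes at p ∈ {-3, -2, -1}; B'(q) = 2q + 6 vanishes at q ∈ {-3}.
Local minima of A (where A''>0): A(-3)=-18, A(-1)=-18. Local minima of B: B(-3)=-9.
So the global minimum of C is A(-3) + B(-3) + 2 = -18 − 9 + 2 = -25, attained at (-3, -3).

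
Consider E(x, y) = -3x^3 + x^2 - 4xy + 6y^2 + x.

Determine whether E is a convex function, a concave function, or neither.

neither

The term -3x^3 is cubic, so the Hessian is not constant.
∂²E/∂x² = -18x + 2, which takes both signs as x varies (negative for sufficiently large x). A diagonal entry of the Hessian changing sign means the Hessian is neither positive- nor negative-semidefinite on all of R^2.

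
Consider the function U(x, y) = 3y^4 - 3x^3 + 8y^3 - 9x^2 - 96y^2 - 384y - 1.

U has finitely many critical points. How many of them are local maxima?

1

U separates as a function of x plus a function of y, so ∇U=0 decouples.
∂U/∂x = -9x(x + 2) = 0 at x ∈ {-2, 0}; ∂U/∂y = 12(y - 4)(y + 2)(y + 4) = 0 at y ∈ {-4, -2, 4}.
The Hessian is diagonal: diag(U_xx, U_yy). Second derivatives: U_xx(-2)=18, U_xx(0)=-18; U_yy(-4)=192, U_yy(-2)=-144, U_yy(4)=576.
Local maxima occur where both diagonal entries negative: (0, -2). Count: 1.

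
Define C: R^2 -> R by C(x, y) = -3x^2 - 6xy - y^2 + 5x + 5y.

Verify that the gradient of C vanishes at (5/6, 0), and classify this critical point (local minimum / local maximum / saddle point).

saddle point

∇C = (-6x - 6y + 5, -6x - 2y + 5); substituting (5/6, 0) gives ∇C = (0, 0), so (5/6, 0) is indeed a critical point.
The Hessian of C is constant: H = [[-6, -6], [-6, -2]].
det(H) = (-6)·(-2) − (-6)² = -24.
Since det(H) < 0, H is indefinite and the critical point is a saddle point.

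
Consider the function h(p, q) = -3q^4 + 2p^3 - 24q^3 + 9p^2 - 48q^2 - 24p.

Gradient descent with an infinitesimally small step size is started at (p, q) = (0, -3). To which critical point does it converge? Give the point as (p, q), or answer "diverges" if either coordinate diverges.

(1, -2)

h is separable, so gradient descent decouples: p follows -∂h/∂p, q follows -∂h/∂q.
∂h/∂p = 6(p - 1)(p + 4); at p=0 this is -24, so p increases.
∂h/∂q = -12q(q + 2)(q + 4); at q=-3 this is -36, so q increases.
p converges to its nearest critical value 1 (a local min of the p-part); q converges to -2. The iterate converges to (1, -2).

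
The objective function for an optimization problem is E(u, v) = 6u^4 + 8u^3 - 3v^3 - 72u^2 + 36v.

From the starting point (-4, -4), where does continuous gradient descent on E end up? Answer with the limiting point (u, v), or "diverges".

E is separable, so gradient descent decouples: u follows -∂E/∂u, v follows -∂E/∂v.
∂E/∂u = 24u(u - 2)(u + 3); at u=-4 this is -576, so u increases.
∂E/∂v = -9(v - 2)(v + 2); at v=-4 this is -108, so v increases.
u converges to its nearest critical value -3 (a local min of the u-part); v converges to -2. The iterate converges to (-3, -2).

(-3, -2)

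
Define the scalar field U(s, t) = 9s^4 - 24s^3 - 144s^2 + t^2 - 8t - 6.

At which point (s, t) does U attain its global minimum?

U(s,t) separates as P(s) + Q(t) − 6, so its minimum is min P + min Q − 6.
P'(s) = 36s(s - 4)(s + 2) vanishes at s ∈ {-2, 0, 4}; Q'(t) = 2(t - 4) vanishes at t ∈ {4}.
Local minima of P (where P''>0): P(-2)=-240, P(4)=-1536. Local minima of Q: Q(4)=-16.
So the global minimum of U is P(4) + Q(4) − 6 = -1536 − 16 − 6 = -1558, attained at (4, 4).

(4, 4)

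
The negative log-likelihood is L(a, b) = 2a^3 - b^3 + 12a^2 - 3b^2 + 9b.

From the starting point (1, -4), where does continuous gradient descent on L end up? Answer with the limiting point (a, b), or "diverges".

(0, -3)

L is separable, so gradient descent decouples: a follows -∂L/∂a, b follows -∂L/∂b.
∂L/∂a = 6a(a + 4); at a=1 this is 30, so a decreases.
∂L/∂b = -3(b - 1)(b + 3); at b=-4 this is -15, so b increases.
a converges to its nearest critical value 0 (a local min of the a-part); b converges to -3. The iterate converges to (0, -3).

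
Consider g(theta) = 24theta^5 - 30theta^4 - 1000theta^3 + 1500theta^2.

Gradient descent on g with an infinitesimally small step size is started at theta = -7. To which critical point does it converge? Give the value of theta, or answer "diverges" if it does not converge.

g'(theta) = 120theta(theta - 5)(theta - 1)(theta + 5), so g'(-7) = 161280.
Gradient descent moves in the -g' direction, i.e. theta is decreasing.
There is no critical point below theta=-7, and g' keeps the same sign, so the iterate runs off to −∞.

diverges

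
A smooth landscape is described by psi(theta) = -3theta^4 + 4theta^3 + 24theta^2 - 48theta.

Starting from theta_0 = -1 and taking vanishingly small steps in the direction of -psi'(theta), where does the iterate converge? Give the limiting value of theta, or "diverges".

psi'(theta) = -12(theta - 2)(theta - 1)(theta + 2), so psi'(-1) = -72.
Gradient descent moves in the -psi' direction, i.e. theta is increasing.
The nearest critical point in that direction is theta = 1, where psi'' = 36 > 0 (a local minimum). The iterate converges there.

1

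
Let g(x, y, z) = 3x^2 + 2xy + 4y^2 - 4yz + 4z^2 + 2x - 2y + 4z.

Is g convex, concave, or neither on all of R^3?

convex

g is quadratic, so its Hessian is the constant matrix H = [[6, 2, 0], [2, 8, -4], [0, -4, 8]].
Leading principal minors: 6, 44, 256.
All positive ⇒ H ≻ 0 ⇒ convex.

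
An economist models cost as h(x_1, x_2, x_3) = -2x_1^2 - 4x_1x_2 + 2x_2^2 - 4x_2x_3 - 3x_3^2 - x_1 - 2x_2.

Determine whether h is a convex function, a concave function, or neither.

h is quadratic, so its Hessian is the constant matrix H = [[-4, -4, 0], [-4, 4, -4], [0, -4, -6]].
Leading principal minors: -4, -32, 256.
Neither pattern holds ⇒ H is indefinite ⇒ neither convex nor concave.

neither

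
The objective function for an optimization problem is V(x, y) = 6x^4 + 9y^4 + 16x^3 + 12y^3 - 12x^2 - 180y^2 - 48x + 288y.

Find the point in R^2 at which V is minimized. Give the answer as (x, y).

V(x,y) separates as P(x) + Q(y), so its minimum is min P + min Q.
P'(x) = 24(x - 1)(x + 1)(x + 2) vanishes at x ∈ {-2, -1, 1}; Q'(y) = 36(y - 2)(y - 1)(y + 4) vanishes at y ∈ {-4, 1, 2}.
Local minima of P (where P''>0): P(-2)=16, P(1)=-38. Local minima of Q: Q(-4)=-2496, Q(2)=96.
So the global minimum of V is P(1) + Q(-4) = -38 − 2496 = -2534, attained at (1, -4).

(1, -4)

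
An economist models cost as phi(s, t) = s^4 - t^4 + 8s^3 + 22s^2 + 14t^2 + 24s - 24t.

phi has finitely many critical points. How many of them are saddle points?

phi separates as a function of s plus a function of t, so ∇phi=0 decouples.
∂phi/∂s = 4(s + 1)(s + 2)(s + 3) = 0 at s ∈ {-3, -2, -1}; ∂phi/∂t = -4(t - 2)(t - 1)(t + 3) = 0 at t ∈ {-3, 1, 2}.
The Hessian is diagonal: diag(phi_ss, phi_tt). Second derivatives: phi_ss(-3)=8, phi_ss(-2)=-4, phi_ss(-1)=8; phi_tt(-3)=-80, phi_tt(1)=16, phi_tt(2)=-20.
Saddle points occur where the two diagonal entries have opposite signs: (-3, -3), (-3, 2), (-2, 1), (-1, -3), (-1, 2). Count: 5.

5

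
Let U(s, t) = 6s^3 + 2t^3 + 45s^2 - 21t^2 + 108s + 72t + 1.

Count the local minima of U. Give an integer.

U separates as a function of s plus a function of t, so ∇U=0 decouples.
∂U/∂s = 18(s + 2)(s + 3) = 0 at s ∈ {-3, -2}; ∂U/∂t = 6(t - 4)(t - 3) = 0 at t ∈ {3, 4}.
The Hessian is diagonal: diag(U_ss, U_tt). Second derivatives: U_ss(-3)=-18, U_ss(-2)=18; U_tt(3)=-6, U_tt(4)=6.
Local minima occur where both diagonal entries positive: (-2, 4). Count: 1.

1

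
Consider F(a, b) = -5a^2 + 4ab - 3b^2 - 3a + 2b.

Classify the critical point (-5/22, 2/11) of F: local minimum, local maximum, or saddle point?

The Hessian of F is constant: H = [[-10, 4], [4, -6]].
det(H) = (-10)·(-6) − 4² = 44.
det(H) > 0 and tr(H) = -16 < 0, so H is negative definite and the point is a local maximum.

local maximum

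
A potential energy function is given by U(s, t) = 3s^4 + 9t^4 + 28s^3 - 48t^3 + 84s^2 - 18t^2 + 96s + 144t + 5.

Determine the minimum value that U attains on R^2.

-539

U(s,t) separates as P(s) + Q(t) + 5, so its minimum is min P + min Q + 5.
P'(s) = 12(s + 1)(s + 2)(s + 4) vanishes at s ∈ {-4, -2, -1}; Q'(t) = 36(t - 4)(t - 1)(t + 1) vanishes at t ∈ {-1, 1, 4}.
Local minima of P (where P''>0): P(-4)=-64, P(-1)=-37. Local minima of Q: Q(-1)=-105, Q(4)=-480.
So the global minimum of U is P(-4) + Q(4) + 5 = -64 − 480 + 5 = -539, attained at (-4, 4).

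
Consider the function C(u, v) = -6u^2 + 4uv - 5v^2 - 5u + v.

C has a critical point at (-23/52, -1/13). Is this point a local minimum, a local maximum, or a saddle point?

local maximum

The Hessian of C is constant: H = [[-12, 4], [4, -10]].
det(H) = (-12)·(-10) − 4² = 104.
det(H) > 0 and tr(H) = -22 < 0, so H is negative definite and the point is a local maximum.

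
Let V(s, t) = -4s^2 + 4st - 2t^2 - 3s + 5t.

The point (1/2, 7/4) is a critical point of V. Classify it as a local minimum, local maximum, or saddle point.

The Hessian of V is constant: H = [[-8, 4], [4, -4]].
det(H) = (-8)·(-4) − 4² = 16.
det(H) > 0 and tr(H) = -12 < 0, so H is negative definite and the point is a local maximum.

local maximum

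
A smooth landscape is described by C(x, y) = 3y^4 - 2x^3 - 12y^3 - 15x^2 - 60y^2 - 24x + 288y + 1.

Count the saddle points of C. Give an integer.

C separates as a function of x plus a function of y, so ∇C=0 decouples.
∂C/∂x = -6(x + 1)(x + 4) = 0 at x ∈ {-4, -1}; ∂C/∂y = 12(y - 4)(y - 2)(y + 3) = 0 at y ∈ {-3, 2, 4}.
The Hessian is diagonal: diag(C_xx, C_yy). Second derivatives: C_xx(-4)=18, C_xx(-1)=-18; C_yy(-3)=420, C_yy(2)=-120, C_yy(4)=168.
Saddle points occur where the two diagonal entries have opposite signs: (-4, 2), (-1, -3), (-1, 4). Count: 3.

3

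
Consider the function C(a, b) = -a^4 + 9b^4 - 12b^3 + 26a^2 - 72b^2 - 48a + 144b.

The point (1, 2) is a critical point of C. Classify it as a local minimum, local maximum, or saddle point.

The mixed partial ∂²C/∂a∂b is 0, so the Hessian at any point is diag(C_aa, C_bb) = diag(4(-3a^2 + 13), 36(3b^2 - 2b - 4)).
At (1, 2): H = diag(40, 144).
Both eigenvalues are positive, so H is positive definite: a local minimum.

local minimum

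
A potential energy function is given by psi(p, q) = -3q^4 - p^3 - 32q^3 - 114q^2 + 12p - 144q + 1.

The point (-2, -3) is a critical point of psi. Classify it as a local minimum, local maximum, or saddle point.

local minimum

The mixed partial ∂²psi/∂p∂q is 0, so the Hessian at any point is diag(psi_pp, psi_qq) = diag(-6p, -12(3q^2 + 16q + 19)).
At (-2, -3): H = diag(12, 24).
Both eigenvalues are positive, so H is positive definite: a local minimum.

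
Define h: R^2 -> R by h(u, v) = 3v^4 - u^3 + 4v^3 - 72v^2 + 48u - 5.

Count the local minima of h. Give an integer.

2

h separates as a function of u plus a function of v, so ∇h=0 decouples.
∂h/∂u = -3(u - 4)(u + 4) = 0 at u ∈ {-4, 4}; ∂h/∂v = 12v(v - 3)(v + 4) = 0 at v ∈ {-4, 0, 3}.
The Hessian is diagonal: diag(h_uu, h_vv). Second derivatives: h_uu(-4)=24, h_uu(4)=-24; h_vv(-4)=336, h_vv(0)=-144, h_vv(3)=252.
Local minima occur where both diagonal entries positive: (-4, -4), (-4, 3). Count: 2.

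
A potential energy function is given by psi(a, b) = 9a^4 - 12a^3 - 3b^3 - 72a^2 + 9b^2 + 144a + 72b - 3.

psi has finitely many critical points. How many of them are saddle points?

psi separates as a function of a plus a function of b, so ∇psi=0 decouples.
∂psi/∂a = 36(a - 2)(a - 1)(a + 2) = 0 at a ∈ {-2, 1, 2}; ∂psi/∂b = -9(b - 4)(b + 2) = 0 at b ∈ {-2, 4}.
The Hessian is diagonal: diag(psi_aa, psi_bb). Second derivatives: psi_aa(-2)=432, psi_aa(1)=-108, psi_aa(2)=144; psi_bb(-2)=54, psi_bb(4)=-54.
Saddle points occur where the two diagonal entries have opposite signs: (-2, 4), (1, -2), (2, 4). Count: 3.

3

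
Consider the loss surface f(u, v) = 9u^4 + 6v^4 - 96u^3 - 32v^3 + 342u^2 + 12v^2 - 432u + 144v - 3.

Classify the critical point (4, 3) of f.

The mixed partial ∂²f/∂u∂v is 0, so the Hessian at any point is diag(f_uu, f_vv) = diag(36(3u^2 - 16u + 19), 24(3v^2 - 8v + 1)).
At (4, 3): H = diag(108, 96).
Both eigenvalues are positive, so H is positive definite: a local minimum.

local minimum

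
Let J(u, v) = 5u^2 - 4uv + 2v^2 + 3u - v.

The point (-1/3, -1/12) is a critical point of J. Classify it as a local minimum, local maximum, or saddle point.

The Hessian of J is constant: H = [[10, -4], [-4, 4]].
det(H) = 10·4 − (-4)² = 24.
det(H) > 0 and tr(H) = 14 > 0, so H is positive definite and the point is a local minimum.

local minimum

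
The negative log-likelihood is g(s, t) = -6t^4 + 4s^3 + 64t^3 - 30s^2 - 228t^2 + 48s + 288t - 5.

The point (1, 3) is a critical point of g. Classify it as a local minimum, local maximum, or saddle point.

The mixed partial ∂²g/∂s∂t is 0, so the Hessian at any point is diag(g_ss, g_tt) = diag(12(2s - 5), 24(-3t^2 + 16t - 19)).
At (1, 3): H = diag(-36, 48).
The eigenvalues have opposite signs, so H is indefinite: a saddle point.

saddle point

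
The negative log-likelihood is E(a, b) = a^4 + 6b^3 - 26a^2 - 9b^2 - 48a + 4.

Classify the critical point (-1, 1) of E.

The mixed partial ∂²E/∂a∂b is 0, so the Hessian at any point is diag(E_aa, E_bb) = diag(4(3a^2 - 13), 18(2b - 1)).
At (-1, 1): H = diag(-40, 18).
The eigenvalues have opposite signs, so H is indefinite: a saddle point.

saddle point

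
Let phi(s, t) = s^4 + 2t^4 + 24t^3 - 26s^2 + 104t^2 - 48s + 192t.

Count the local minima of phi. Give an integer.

phi separates as a function of s plus a function of t, so ∇phi=0 decouples.
∂phi/∂s = 4(s - 4)(s + 1)(s + 3) = 0 at s ∈ {-3, -1, 4}; ∂phi/∂t = 8(t + 2)(t + 3)(t + 4) = 0 at t ∈ {-4, -3, -2}.
The Hessian is diagonal: diag(phi_ss, phi_tt). Second derivatives: phi_ss(-3)=56, phi_ss(-1)=-40, phi_ss(4)=140; phi_tt(-4)=16, phi_tt(-3)=-8, phi_tt(-2)=16.
Local minima occur where both diagonal entries positive: (-3, -4), (-3, -2), (4, -4), (4, -2). Count: 4.

4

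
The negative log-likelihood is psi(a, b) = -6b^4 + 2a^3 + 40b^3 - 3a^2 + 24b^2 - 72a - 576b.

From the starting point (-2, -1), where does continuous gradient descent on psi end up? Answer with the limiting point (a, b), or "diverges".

psi is separable, so gradient descent decouples: a follows -∂psi/∂a, b follows -∂psi/∂b.
∂psi/∂a = 6(a - 4)(a + 3); at a=-2 this is -36, so a increases.
∂psi/∂b = -24(b - 4)(b - 3)(b + 2); at b=-1 this is -480, so b increases.
a converges to its nearest critical value 4 (a local min of the a-part); b converges to 3. The iterate converges to (4, 3).

(4, 3)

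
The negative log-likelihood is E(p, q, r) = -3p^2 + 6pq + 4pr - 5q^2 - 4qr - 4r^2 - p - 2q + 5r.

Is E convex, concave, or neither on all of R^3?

concave

E is quadratic, so its Hessian is the constant matrix H = [[-6, 6, 4], [6, -10, -4], [4, -4, -8]].
Leading principal minors: -6, 24, -128.
Signs alternate −, +, − ⇒ H ≺ 0 ⇒ concave.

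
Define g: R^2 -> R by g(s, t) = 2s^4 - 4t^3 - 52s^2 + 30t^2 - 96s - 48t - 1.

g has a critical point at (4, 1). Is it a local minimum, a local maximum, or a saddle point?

The mixed partial ∂²g/∂s∂t is 0, so the Hessian at any point is diag(g_ss, g_tt) = diag(8(3s^2 - 13), 12(-2t + 5)).
At (4, 1): H = diag(280, 36).
Both eigenvalues are positive, so H is positive definite: a local minimum.

local minimum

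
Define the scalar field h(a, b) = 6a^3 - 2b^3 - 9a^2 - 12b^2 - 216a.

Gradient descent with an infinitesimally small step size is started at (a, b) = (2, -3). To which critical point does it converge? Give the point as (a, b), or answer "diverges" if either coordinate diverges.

h is separable, so gradient descent decouples: a follows -∂h/∂a, b follows -∂h/∂b.
∂h/∂a = 18(a - 4)(a + 3); at a=2 this is -180, so a increases.
∂h/∂b = -6b(b + 4); at b=-3 this is 18, so b decreases.
a converges to its nearest critical value 4 (a local min of the a-part); b converges to -4. The iterate converges to (4, -4).

(4, -4)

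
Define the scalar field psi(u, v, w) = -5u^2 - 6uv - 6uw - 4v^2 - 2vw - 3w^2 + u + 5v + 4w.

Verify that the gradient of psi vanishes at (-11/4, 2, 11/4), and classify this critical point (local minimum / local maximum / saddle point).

local maximum

∇psi = (-10u - 6v - 6w + 1, -6u - 8v - 2w + 5, -6u - 2v - 6w + 4); substituting (-11/4, 2, 11/4) gives ∇psi = (0, 0, 0), so (-11/4, 2, 11/4) is indeed a critical point.
The Hessian is constant: H = [[-10, -6, -6], [-6, -8, -2], [-6, -2, -6]].
Leading principal minors: Δ₁ = -10, Δ₂ = 44, Δ₃ = -80.
The minors alternate sign starting negative (−, +, −), so H is negative definite: a local maximum.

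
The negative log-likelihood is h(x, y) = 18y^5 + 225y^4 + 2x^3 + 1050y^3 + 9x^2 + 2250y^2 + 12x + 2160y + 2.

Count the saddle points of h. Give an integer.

h separates as a function of x plus a function of y, so ∇h=0 decouples.
∂h/∂x = 6(x + 1)(x + 2) = 0 at x ∈ {-2, -1}; ∂h/∂y = 90(y + 1)(y + 2)(y + 3)(y + 4) = 0 at y ∈ {-4, -3, -2, -1}.
The Hessian is diagonal: diag(h_xx, h_yy). Second derivatives: h_xx(-2)=-6, h_xx(-1)=6; h_yy(-4)=-540, h_yy(-3)=180, h_yy(-2)=-180, h_yy(-1)=540.
Saddle points occur where the two diagonal entries have opposite signs: (-2, -3), (-2, -1), (-1, -4), (-1, -2). Count: 4.

4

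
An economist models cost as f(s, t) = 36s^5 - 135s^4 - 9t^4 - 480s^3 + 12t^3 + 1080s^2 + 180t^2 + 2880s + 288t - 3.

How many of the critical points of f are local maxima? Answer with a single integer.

4

f separates as a function of s plus a function of t, so ∇f=0 decouples.
∂f/∂s = 180(s - 4)(s - 2)(s + 1)(s + 2) = 0 at s ∈ {-2, -1, 2, 4}; ∂f/∂t = -36(t - 4)(t + 1)(t + 2) = 0 at t ∈ {-2, -1, 4}.
The Hessian is diagonal: diag(f_ss, f_tt). Second derivatives: f_ss(-2)=-4320, f_ss(-1)=2700, f_ss(2)=-4320, f_ss(4)=10800; f_tt(-2)=-216, f_tt(-1)=180, f_tt(4)=-1080.
Local maxima occur where both diagonal entries negative: (-2, -2), (-2, 4), (2, -2), (2, 4). Count: 4.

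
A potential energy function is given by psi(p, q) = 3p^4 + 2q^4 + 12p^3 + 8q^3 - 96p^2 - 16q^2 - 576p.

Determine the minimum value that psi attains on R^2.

psi(p,q) separates as A(p) + B(q), so its minimum is min A + min B.
A'(p) = 12(p - 4)(p + 3)(p + 4) vanishes at p ∈ {-4, -3, 4}; B'(q) = 8q(q - 1)(q + 4) vanishes at q ∈ {-4, 0, 1}.
Local minima of A (where A''>0): A(-4)=768, A(4)=-2304. Local minima of B: B(-4)=-256, B(1)=-6.
So the global minimum of psi is A(4) + B(-4) = -2304 − 256 = -2560, attained at (4, -4).

-2560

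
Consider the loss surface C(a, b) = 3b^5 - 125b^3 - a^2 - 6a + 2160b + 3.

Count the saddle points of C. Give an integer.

C separates as a function of a plus a function of b, so ∇C=0 decouples.
∂C/∂a = -2(a + 3) = 0 at a ∈ {-3}; ∂C/∂b = 15(b - 4)(b - 3)(b + 3)(b + 4) = 0 at b ∈ {-4, -3, 3, 4}.
The Hessian is diagonal: diag(C_aa, C_bb). Second derivatives: C_aa(-3)=-2; C_bb(-4)=-840, C_bb(-3)=630, C_bb(3)=-630, C_bb(4)=840.
Saddle points occur where the two diagonal entries have opposite signs: (-3, -3), (-3, 4). Count: 2.

2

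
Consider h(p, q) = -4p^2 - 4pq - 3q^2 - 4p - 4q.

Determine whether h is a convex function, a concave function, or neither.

concave

h is quadratic, so its Hessian is the constant matrix H = [[-8, -4], [-4, -6]].
det(H) = 32, tr(H) = -14.
det(H) > 0 and tr(H) < 0, so H is negative definite everywhere: concave.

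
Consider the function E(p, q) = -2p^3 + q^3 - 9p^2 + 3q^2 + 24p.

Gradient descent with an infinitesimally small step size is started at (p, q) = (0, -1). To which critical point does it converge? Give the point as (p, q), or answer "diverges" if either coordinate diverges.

(-4, 0)

E is separable, so gradient descent decouples: p follows -∂E/∂p, q follows -∂E/∂q.
∂E/∂p = -6(p - 1)(p + 4); at p=0 this is 24, so p decreases.
∂E/∂q = 3q(q + 2); at q=-1 this is -3, so q increases.
p converges to its nearest critical value -4 (a local min of the p-part); q converges to 0. The iterate converges to (-4, 0).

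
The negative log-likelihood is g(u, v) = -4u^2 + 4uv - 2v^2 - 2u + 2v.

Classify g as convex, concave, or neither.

concave

g is quadratic, so its Hessian is the constant matrix H = [[-8, 4], [4, -4]].
det(H) = 16, tr(H) = -12.
det(H) > 0 and tr(H) < 0, so H is negative definite everywhere: concave.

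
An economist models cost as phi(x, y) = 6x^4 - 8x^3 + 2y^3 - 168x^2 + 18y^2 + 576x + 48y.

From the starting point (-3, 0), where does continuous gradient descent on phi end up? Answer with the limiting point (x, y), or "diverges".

phi is separable, so gradient descent decouples: x follows -∂phi/∂x, y follows -∂phi/∂y.
∂phi/∂x = 24(x - 3)(x - 2)(x + 4); at x=-3 this is 720, so x decreases.
∂phi/∂y = 6(y + 2)(y + 4); at y=0 this is 48, so y decreases.
x converges to its nearest critical value -4 (a local min of the x-part); y converges to -2. The iterate converges to (-4, -2).

(-4, -2)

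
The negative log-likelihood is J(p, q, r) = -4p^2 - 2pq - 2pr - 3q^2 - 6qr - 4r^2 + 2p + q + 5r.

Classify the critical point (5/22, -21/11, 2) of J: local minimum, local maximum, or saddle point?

local maximum

The Hessian is constant: H = [[-8, -2, -2], [-2, -6, -6], [-2, -6, -8]].
Leading principal minors: Δ₁ = -8, Δ₂ = 44, Δ₃ = -88.
The minors alternate sign starting negative (−, +, −), so H is negative definite: a local maximum.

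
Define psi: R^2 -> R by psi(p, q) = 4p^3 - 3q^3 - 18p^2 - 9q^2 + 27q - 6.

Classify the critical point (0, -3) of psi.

The mixed partial ∂²psi/∂p∂q is 0, so the Hessian at any point is diag(psi_pp, psi_qq) = diag(12(2p - 3), -18(q + 1)).
At (0, -3): H = diag(-36, 36).
The eigenvalues have opposite signs, so H is indefinite: a saddle point.

saddle point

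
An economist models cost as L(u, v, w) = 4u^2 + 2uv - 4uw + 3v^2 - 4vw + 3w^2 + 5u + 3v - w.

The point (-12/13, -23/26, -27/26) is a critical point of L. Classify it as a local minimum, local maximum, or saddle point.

local minimum

The Hessian is constant: H = [[8, 2, -4], [2, 6, -4], [-4, -4, 6]].
Leading principal minors: Δ₁ = 8, Δ₂ = 44, Δ₃ = 104.
All leading minors are positive, so H is positive definite: a local minimum.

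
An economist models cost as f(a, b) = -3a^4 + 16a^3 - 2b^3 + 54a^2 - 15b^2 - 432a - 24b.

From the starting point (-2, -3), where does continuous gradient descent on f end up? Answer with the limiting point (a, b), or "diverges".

(3, -4)

f is separable, so gradient descent decouples: a follows -∂f/∂a, b follows -∂f/∂b.
∂f/∂a = -12(a - 4)(a - 3)(a + 3); at a=-2 this is -360, so a increases.
∂f/∂b = -6(b + 1)(b + 4); at b=-3 this is 12, so b decreases.
a converges to its nearest critical value 3 (a local min of the a-part); b converges to -4. The iterate converges to (3, -4).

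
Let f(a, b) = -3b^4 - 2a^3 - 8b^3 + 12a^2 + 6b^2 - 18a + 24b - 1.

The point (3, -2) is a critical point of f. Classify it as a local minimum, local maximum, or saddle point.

The mixed partial ∂²f/∂a∂b is 0, so the Hessian at any point is diag(f_aa, f_bb) = diag(12(-a + 2), 12(-3b^2 - 4b + 1)).
At (3, -2): H = diag(-12, -36).
Both eigenvalues are negative, so H is negative definite: a local maximum.

local maximum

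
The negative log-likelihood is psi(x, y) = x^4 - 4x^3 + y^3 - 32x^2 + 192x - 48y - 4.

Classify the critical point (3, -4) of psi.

The mixed partial ∂²psi/∂x∂y is 0, so the Hessian at any point is diag(psi_xx, psi_yy) = diag(4(3x^2 - 6x - 16), 6y).
At (3, -4): H = diag(-28, -24).
Both eigenvalues are negative, so H is negative definite: a local maximum.

local maximum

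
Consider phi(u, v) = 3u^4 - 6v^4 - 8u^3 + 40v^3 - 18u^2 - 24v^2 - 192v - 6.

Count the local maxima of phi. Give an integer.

phi separates as a function of u plus a function of v, so ∇phi=0 decouples.
∂phi/∂u = 12u(u - 3)(u + 1) = 0 at u ∈ {-1, 0, 3}; ∂phi/∂v = -24(v - 4)(v - 2)(v + 1) = 0 at v ∈ {-1, 2, 4}.
The Hessian is diagonal: diag(phi_uu, phi_vv). Second derivatives: phi_uu(-1)=48, phi_uu(0)=-36, phi_uu(3)=144; phi_vv(-1)=-360, phi_vv(2)=144, phi_vv(4)=-240.
Local maxima occur where both diagonal entries negative: (0, -1), (0, 4). Count: 2.

2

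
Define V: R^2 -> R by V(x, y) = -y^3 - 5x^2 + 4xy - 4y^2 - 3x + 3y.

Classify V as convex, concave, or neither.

The term -y^3 is cubic, so the Hessian is not constant.
∂²V/∂y² = -6y - 8, which takes both signs as y varies (negative for sufficiently large y). A diagonal entry of the Hessian changing sign means the Hessian is neither positive- nor negative-semidefinite on all of R^2.

neither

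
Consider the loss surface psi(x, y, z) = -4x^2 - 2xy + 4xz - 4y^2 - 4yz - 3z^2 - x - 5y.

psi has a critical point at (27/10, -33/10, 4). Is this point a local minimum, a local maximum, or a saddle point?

local maximum

The Hessian is constant: H = [[-8, -2, 4], [-2, -8, -4], [4, -4, -6]].
Leading principal minors: Δ₁ = -8, Δ₂ = 60, Δ₃ = -40.
The minors alternate sign starting negative (−, +, −), so H is negative definite: a local maximum.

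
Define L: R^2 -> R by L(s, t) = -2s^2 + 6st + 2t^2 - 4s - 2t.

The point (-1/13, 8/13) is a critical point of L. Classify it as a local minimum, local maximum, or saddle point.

saddle point

The Hessian of L is constant: H = [[-4, 6], [6, 4]].
det(H) = (-4)·4 − 6² = -52.
Since det(H) < 0, H is indefinite and the critical point is a saddle point.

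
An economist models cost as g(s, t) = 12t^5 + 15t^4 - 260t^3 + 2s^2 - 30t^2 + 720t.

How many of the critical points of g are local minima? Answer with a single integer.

2

g separates as a function of s plus a function of t, so ∇g=0 decouples.
∂g/∂s = 4s = 0 at s ∈ {0}; ∂g/∂t = 60(t - 3)(t - 1)(t + 1)(t + 4) = 0 at t ∈ {-4, -1, 1, 3}.
The Hessian is diagonal: diag(g_ss, g_tt). Second derivatives: g_ss(0)=4; g_tt(-4)=-6300, g_tt(-1)=1440, g_tt(1)=-1200, g_tt(3)=3360.
Local minima occur where both diagonal entries positive: (0, -1), (0, 3). Count: 2.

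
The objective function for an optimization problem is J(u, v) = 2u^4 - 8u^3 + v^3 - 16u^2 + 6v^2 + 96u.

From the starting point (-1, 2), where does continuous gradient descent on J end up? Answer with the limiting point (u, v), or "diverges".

(-2, 0)

J is separable, so gradient descent decouples: u follows -∂J/∂u, v follows -∂J/∂v.
∂J/∂u = 8(u - 3)(u - 2)(u + 2); at u=-1 this is 96, so u decreases.
∂J/∂v = 3v(v + 4); at v=2 this is 36, so v decreases.
u converges to its nearest critical value -2 (a local min of the u-part); v converges to 0. The iterate converges to (-2, 0).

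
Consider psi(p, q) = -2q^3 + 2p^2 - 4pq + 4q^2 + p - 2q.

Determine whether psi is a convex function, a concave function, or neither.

neither

The term -2q^3 is cubic, so the Hessian is not constant.
∂²psi/∂q² = -12q + 8, which takes both signs as q varies (negative for sufficiently large q). A diagonal entry of the Hessian changing sign means the Hessian is neither positive- nor negative-semidefinite on all of R^2.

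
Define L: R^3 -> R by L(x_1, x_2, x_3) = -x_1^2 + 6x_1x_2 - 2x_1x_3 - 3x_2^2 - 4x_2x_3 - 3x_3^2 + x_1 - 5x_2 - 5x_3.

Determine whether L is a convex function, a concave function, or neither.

neither

L is quadratic, so its Hessian is the constant matrix H = [[-2, 6, -2], [6, -6, -4], [-2, -4, -6]].
Leading principal minors: -2, -24, 296.
Neither pattern holds ⇒ H is indefinite ⇒ neither convex nor concave.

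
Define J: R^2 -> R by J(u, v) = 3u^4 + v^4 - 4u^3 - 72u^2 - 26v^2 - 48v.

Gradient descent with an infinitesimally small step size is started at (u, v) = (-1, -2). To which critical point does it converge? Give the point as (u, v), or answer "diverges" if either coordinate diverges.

J is separable, so gradient descent decouples: u follows -∂J/∂u, v follows -∂J/∂v.
∂J/∂u = 12u(u - 4)(u + 3); at u=-1 this is 120, so u decreases.
∂J/∂v = 4(v - 4)(v + 1)(v + 3); at v=-2 this is 24, so v decreases.
u converges to its nearest critical value -3 (a local min of the u-part); v converges to -3. The iterate converges to (-3, -3).

(-3, -3)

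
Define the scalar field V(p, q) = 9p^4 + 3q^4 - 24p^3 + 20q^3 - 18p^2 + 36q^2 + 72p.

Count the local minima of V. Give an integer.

V separates as a function of p plus a function of q, so ∇V=0 decouples.
∂V/∂p = 36(p - 2)(p - 1)(p + 1) = 0 at p ∈ {-1, 1, 2}; ∂V/∂q = 12q(q + 2)(q + 3) = 0 at q ∈ {-3, -2, 0}.
The Hessian is diagonal: diag(V_pp, V_qq). Second derivatives: V_pp(-1)=216, V_pp(1)=-72, V_pp(2)=108; V_qq(-3)=36, V_qq(-2)=-24, V_qq(0)=72.
Local minima occur where both diagonal entries positive: (-1, -3), (-1, 0), (2, -3), (2, 0). Count: 4.

4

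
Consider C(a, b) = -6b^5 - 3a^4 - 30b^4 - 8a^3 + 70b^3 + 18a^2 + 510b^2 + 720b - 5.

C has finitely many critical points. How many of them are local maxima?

4

C separates as a function of a plus a function of b, so ∇C=0 decouples.
∂C/∂a = -12a(a - 1)(a + 3) = 0 at a ∈ {-3, 0, 1}; ∂C/∂b = -30(b - 3)(b + 1)(b + 2)(b + 4) = 0 at b ∈ {-4, -2, -1, 3}.
The Hessian is diagonal: diag(C_aa, C_bb). Second derivatives: C_aa(-3)=-144, C_aa(0)=36, C_aa(1)=-48; C_bb(-4)=1260, C_bb(-2)=-300, C_bb(-1)=360, C_bb(3)=-4200.
Local maxima occur where both diagonal entries negative: (-3, -2), (-3, 3), (1, -2), (1, 3). Count: 4.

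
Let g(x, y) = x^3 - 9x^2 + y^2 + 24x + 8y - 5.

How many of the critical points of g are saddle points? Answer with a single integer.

1

g separates as a function of x plus a function of y, so ∇g=0 decouples.
∂g/∂x = 3(x - 4)(x - 2) = 0 at x ∈ {2, 4}; ∂g/∂y = 2(y + 4) = 0 at y ∈ {-4}.
The Hessian is diagonal: diag(g_xx, g_yy). Second derivatives: g_xx(2)=-6, g_xx(4)=6; g_yy(-4)=2.
Saddle points occur where the two diagonal entries have opposite signs: (2, -4). Count: 1.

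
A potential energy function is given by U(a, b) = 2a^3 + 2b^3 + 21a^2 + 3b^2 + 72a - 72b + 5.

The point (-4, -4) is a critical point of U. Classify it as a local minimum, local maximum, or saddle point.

The mixed partial ∂²U/∂a∂b is 0, so the Hessian at any point is diag(U_aa, U_bb) = diag(6(2a + 7), 6(2b + 1)).
At (-4, -4): H = diag(-6, -42).
Both eigenvalues are negative, so H is negative definite: a local maximum.

local maximum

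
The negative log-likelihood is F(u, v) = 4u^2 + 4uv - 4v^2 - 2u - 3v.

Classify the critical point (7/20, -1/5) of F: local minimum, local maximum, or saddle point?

saddle point

The Hessian of F is constant: H = [[8, 4], [4, -8]].
det(H) = 8·(-8) − 4² = -80.
Since det(H) < 0, H is indefinite and the critical point is a saddle point.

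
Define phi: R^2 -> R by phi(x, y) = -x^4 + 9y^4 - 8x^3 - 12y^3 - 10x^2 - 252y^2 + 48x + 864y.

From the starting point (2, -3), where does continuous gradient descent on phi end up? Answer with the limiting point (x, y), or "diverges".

diverges

phi is separable, so gradient descent decouples: x follows -∂phi/∂x, y follows -∂phi/∂y.
∂phi/∂x = -4(x - 1)(x + 3)(x + 4); at x=2 this is -120, so x increases.
∂phi/∂y = 36(y - 3)(y - 2)(y + 4); at y=-3 this is 1080, so y decreases.
The x-coordinate has no critical point in that direction and runs off to infinity.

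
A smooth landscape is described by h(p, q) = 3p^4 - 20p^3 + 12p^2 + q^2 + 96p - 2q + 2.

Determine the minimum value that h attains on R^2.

h(p,q) separates as A(p) + B(q) + 2, so its minimum is min A + min B + 2.
A'(p) = 12(p - 4)(p - 2)(p + 1) vanishes at p ∈ {-1, 2, 4}; B'(q) = 2q - 2 vanishes at q ∈ {1}.
Local minima of A (where A''>0): A(-1)=-61, A(4)=64. Local minima of B: B(1)=-1.
So the global minimum of h is A(-1) + B(1) + 2 = -61 − 1 + 2 = -60, attained at (-1, 1).

-60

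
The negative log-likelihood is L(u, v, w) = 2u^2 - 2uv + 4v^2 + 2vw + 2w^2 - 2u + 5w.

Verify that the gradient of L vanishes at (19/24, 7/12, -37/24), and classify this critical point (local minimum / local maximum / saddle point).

local minimum

∇L = (4u - 2v - 2, -2u + 8v + 2w, 2v + 4w + 5); substituting (19/24, 7/12, -37/24) gives ∇L = (0, 0, 0), so (19/24, 7/12, -37/24) is indeed a critical point.
The Hessian is constant: H = [[4, -2, 0], [-2, 8, 2], [0, 2, 4]].
Leading principal minors: Δ₁ = 4, Δ₂ = 28, Δ₃ = 96.
All leading minors are positive, so H is positive definite: a local minimum.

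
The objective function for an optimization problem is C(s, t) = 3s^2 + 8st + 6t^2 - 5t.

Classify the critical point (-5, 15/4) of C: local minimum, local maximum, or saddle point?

local minimum

The Hessian of C is constant: H = [[6, 8], [8, 12]].
det(H) = 6·12 − 8² = 8.
det(H) > 0 and tr(H) = 18 > 0, so H is positive definite and the point is a local minimum.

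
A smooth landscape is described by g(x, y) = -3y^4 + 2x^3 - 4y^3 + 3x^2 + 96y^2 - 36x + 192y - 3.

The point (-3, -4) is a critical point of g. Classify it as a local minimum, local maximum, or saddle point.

local maximum

The mixed partial ∂²g/∂x∂y is 0, so the Hessian at any point is diag(g_xx, g_yy) = diag(6(2x + 1), 12(-3y^2 - 2y + 16)).
At (-3, -4): H = diag(-30, -288).
Both eigenvalues are negative, so H is negative definite: a local maximum.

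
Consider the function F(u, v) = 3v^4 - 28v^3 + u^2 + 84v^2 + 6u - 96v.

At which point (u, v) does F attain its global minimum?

F(u,v) separates as P(u) + Q(v), so its minimum is min P + min Q.
P'(u) = 2u + 6 vanishes at u ∈ {-3}; Q'(v) = 12(v - 4)(v - 2)(v - 1) vanishes at v ∈ {1, 2, 4}.
Local minima of P (where P''>0): P(-3)=-9. Local minima of Q: Q(1)=-37, Q(4)=-64.
So the global minimum of F is P(-3) + Q(4) = -9 − 64 = -73, attained at (-3, 4).

(-3, 4)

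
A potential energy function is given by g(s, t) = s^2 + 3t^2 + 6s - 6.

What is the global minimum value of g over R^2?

-15

g(s,t) separates as P(s) + Q(t) − 6, so its minimum is min P + min Q − 6.
P'(s) = 2s + 6 vanishes at s ∈ {-3}; Q'(t) = 6t vanishes at t ∈ {0}.
Local minima of P (where P''>0): P(-3)=-9. Local minima of Q: Q(0)=0.
So the global minimum of g is P(-3) + Q(0) − 6 = -9 + 0 − 6 = -15, attained at (-3, 0).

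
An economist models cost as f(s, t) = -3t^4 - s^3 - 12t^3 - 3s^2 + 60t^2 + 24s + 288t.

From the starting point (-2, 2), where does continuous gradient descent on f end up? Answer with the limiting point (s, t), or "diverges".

(-4, -2)

f is separable, so gradient descent decouples: s follows -∂f/∂s, t follows -∂f/∂t.
∂f/∂s = -3(s - 2)(s + 4); at s=-2 this is 24, so s decreases.
∂f/∂t = -12(t - 3)(t + 2)(t + 4); at t=2 this is 288, so t decreases.
s converges to its nearest critical value -4 (a local min of the s-part); t converges to -2. The iterate converges to (-4, -2).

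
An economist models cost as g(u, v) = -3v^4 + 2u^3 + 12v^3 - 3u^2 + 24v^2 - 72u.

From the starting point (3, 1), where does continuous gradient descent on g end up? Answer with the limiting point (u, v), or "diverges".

g is separable, so gradient descent decouples: u follows -∂g/∂u, v follows -∂g/∂v.
∂g/∂u = 6(u - 4)(u + 3); at u=3 this is -36, so u increases.
∂g/∂v = -12v(v - 4)(v + 1); at v=1 this is 72, so v decreases.
u converges to its nearest critical value 4 (a local min of the u-part); v converges to 0. The iterate converges to (4, 0).

(4, 0)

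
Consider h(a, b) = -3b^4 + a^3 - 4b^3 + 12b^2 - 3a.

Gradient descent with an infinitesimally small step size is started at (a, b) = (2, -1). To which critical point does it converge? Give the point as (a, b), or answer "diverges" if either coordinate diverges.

h is separable, so gradient descent decouples: a follows -∂h/∂a, b follows -∂h/∂b.
∂h/∂a = 3(a - 1)(a + 1); at a=2 this is 9, so a decreases.
∂h/∂b = -12b(b - 1)(b + 2); at b=-1 this is -24, so b increases.
a converges to its nearest critical value 1 (a local min of the a-part); b converges to 0. The iterate converges to (1, 0).

(1, 0)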